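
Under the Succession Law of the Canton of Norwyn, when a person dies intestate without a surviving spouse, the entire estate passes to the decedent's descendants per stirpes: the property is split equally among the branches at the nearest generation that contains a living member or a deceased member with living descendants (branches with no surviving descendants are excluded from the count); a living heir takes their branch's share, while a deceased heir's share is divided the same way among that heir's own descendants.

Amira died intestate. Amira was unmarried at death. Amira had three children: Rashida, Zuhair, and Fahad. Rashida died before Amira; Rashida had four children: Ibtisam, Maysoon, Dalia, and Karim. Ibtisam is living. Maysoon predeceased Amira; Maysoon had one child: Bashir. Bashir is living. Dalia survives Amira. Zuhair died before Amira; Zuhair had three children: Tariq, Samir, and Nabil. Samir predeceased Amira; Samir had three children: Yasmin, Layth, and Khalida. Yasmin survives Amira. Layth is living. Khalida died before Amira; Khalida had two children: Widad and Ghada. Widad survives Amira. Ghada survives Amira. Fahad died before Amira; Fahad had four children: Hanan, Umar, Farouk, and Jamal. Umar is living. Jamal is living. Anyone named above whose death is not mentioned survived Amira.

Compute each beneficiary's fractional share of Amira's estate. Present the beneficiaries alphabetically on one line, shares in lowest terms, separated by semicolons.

There is no surviving spouse, so the entire estate passes to Amira's descendants per stirpes.
The estate is divided into 3 equal shares of 1/3 among Rashida, Zuhair, Fahad.
Rashida predeceased; the 1/3 allotted to Rashida's branch passes to Rashida's issue by representation.
The 1/3 is divided into 4 equal shares of 1/12 among Ibtisam, Maysoon, Dalia, Karim.
Ibtisam is living and takes 1/12.
Maysoon predeceased; the 1/12 allotted to Maysoon's branch passes to Maysoon's issue by representation.
Bashir is the sole taker at this level and receives the full 1/12.
Dalia is living and takes 1/12.
Karim is living and takes 1/12.
Zuhair predeceased; the 1/3 allotted to Zuhair's branch passes to Zuhair's issue by representation.
The 1/3 is divided into 3 equal shares of 1/9 among Tariq, Samir, Nabil.
Tariq is living and takes 1/9.
Samir predeceased; the 1/9 allotted to Samir's branch passes to Samir's issue by representation.
The 1/9 is divided into 3 equal shares of 1/27 among Yasmin, Layth, Khalida.
Yasmin is living and takes 1/27.
Layth is living and takes 1/27.
Khalida predeceased; the 1/27 allotted to Khalida's branch passes to Khalida's issue by representation.
The 1/27 is divided into 2 equal shares of 1/54 among Widad, Ghada.
Widad is living and takes 1/54.
Ghada is living and takes 1/54.
Nabil is living and takes 1/9.
Fahad predeceased; the 1/3 allotted to Fahad's branch passes to Fahad's issue by representation.
The 1/3 is divided into 4 equal shares of 1/12 among Hanan, Umar, Farouk, Jamal.
Hanan is living and takes 1/12.
Umar is living and takes 1/12.
Farouk is living and takes 1/12.
Jamal is living and takes 1/12.

Bashir 1/12; Dalia 1/12; Farouk 1/12; Ghada 1/54; Hanan 1/12; Ibtisam 1/12; Jamal 1/12; Karim 1/12; Layth 1/27; Nabil 1/9; Tariq 1/9; Umar 1/12; Widad 1/54; Yasmin 1/27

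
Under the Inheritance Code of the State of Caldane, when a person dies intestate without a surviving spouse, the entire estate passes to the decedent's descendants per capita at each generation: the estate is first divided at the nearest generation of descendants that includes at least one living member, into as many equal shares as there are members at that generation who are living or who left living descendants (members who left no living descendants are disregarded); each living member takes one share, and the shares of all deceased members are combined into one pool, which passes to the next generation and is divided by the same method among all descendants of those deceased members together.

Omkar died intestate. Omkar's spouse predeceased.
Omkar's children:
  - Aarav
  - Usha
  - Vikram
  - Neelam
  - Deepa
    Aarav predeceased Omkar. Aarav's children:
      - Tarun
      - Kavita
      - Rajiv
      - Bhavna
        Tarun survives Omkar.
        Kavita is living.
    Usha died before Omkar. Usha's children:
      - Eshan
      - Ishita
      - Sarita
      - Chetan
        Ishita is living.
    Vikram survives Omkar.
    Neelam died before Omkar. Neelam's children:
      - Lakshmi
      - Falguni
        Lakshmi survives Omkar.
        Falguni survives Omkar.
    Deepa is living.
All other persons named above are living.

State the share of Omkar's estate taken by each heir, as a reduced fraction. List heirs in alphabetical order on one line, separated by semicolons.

There is no surviving spouse, so the entire estate passes to Omkar's descendants per capita at each generation.
At generation 1 (Aarav, Usha, Vikram, Neelam, Deepa) there are 5 shares of (1)/5 = 1/5 each.
Living: Vikram and Deepa — each takes 1/5.
Deceased: Aarav, Usha, and Neelam. Their combined 3/5 is pooled and carried to generation 2.
At generation 2 (Tarun, Kavita, Rajiv, Bhavna, Eshan, Ishita, Sarita, Chetan, Lakshmi, Falguni) there are 10 shares of (3/5)/10 = 3/50 each.
Living: Tarun, Kavita, Rajiv, Bhavna, Eshan, Ishita, Sarita, Chetan, Lakshmi, and Falguni — each takes 3/50.

Bhavna 3/50; Chetan 3/50; Deepa 1/5; Eshan 3/50; Falguni 3/50; Ishita 3/50; Kavita 3/50; Lakshmi 3/50; Rajiv 3/50; Sarita 3/50; Tarun 3/50; Vikram 1/5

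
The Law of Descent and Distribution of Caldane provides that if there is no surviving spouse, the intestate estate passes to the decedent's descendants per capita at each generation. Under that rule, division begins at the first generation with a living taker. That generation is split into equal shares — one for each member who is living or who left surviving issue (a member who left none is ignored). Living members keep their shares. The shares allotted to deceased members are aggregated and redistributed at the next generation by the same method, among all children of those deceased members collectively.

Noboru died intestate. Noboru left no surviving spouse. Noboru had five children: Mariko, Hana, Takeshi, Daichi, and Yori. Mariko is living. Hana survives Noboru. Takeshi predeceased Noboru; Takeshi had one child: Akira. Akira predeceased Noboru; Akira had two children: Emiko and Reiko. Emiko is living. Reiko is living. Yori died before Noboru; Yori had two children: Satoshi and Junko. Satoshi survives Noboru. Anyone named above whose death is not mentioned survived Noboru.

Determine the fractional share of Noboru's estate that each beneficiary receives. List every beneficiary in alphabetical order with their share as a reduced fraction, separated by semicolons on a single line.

Daichi 1/5; Emiko 1/15; Hana 1/5; Junko 2/15; Mariko 1/5; Reiko 1/15; Satoshi 2/15

There is no surviving spouse, so the entire estate passes to Noboru's descendants per capita at each generation.
At generation 1 (Mariko, Hana, Takeshi, Daichi, Yori) there are 5 shares of (1)/5 = 1/5 each.
Living: Mariko, Hana, and Daichi — each takes 1/5.
Deceased: Takeshi and Yori. Their combined 2/5 is pooled and carried to generation 2.
At generation 2 (Akira, Satoshi, Junko) there are 3 shares of (2/5)/3 = 2/15 each.
Living: Satoshi and Junko — each takes 2/15.
Deceased: Akira. That 2/15 share is carried to generation 3.
At generation 3 (Emiko, Reiko) there are 2 shares of (2/15)/2 = 1/15 each.
Living: Emiko and Reiko — each takes 1/15.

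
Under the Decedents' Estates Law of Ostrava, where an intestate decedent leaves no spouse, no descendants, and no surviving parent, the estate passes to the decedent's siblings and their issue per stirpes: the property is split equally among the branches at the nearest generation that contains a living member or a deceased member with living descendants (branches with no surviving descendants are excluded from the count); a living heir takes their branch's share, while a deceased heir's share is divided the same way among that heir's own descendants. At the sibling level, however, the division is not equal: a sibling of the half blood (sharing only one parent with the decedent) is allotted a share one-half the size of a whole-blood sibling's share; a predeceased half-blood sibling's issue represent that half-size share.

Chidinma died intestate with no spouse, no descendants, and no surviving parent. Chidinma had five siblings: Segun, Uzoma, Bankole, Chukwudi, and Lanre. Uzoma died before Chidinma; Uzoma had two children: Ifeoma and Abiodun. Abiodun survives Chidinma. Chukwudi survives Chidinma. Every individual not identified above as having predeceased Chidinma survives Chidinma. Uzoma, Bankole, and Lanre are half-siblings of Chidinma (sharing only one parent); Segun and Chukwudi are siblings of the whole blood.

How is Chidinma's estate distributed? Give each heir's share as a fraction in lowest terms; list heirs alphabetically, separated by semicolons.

Abiodun 1/14; Bankole 1/7; Chukwudi 2/7; Ifeoma 1/14; Lanre 1/7; Segun 2/7

No spouse, descendants, or parent survives, so the estate passes to Chidinma's siblings per stirpes.
Half-blood siblings count for one-half the weight of whole-blood siblings at the initial division.
Dividing 1 in proportion to weights (total weight 7/2): Segun (weight 1) → 2/7; Uzoma (weight 1/2) → 1/7; Bankole (weight 1/2) → 1/7; Chukwudi (weight 1) → 2/7; Lanre (weight 1/2) → 1/7.
Segun is living and takes 2/7.
Uzoma predeceased; the 1/7 allotted to Uzoma's branch passes to Uzoma's issue by representation.
The 1/7 is divided into 2 equal shares of 1/14 among Ifeoma, Abiodun.
Ifeoma is living and takes 1/14.
Abiodun is living and takes 1/14.
Bankole is living and takes 1/7.
Chukwudi is living and takes 2/7.
Lanre is living and takes 1/7.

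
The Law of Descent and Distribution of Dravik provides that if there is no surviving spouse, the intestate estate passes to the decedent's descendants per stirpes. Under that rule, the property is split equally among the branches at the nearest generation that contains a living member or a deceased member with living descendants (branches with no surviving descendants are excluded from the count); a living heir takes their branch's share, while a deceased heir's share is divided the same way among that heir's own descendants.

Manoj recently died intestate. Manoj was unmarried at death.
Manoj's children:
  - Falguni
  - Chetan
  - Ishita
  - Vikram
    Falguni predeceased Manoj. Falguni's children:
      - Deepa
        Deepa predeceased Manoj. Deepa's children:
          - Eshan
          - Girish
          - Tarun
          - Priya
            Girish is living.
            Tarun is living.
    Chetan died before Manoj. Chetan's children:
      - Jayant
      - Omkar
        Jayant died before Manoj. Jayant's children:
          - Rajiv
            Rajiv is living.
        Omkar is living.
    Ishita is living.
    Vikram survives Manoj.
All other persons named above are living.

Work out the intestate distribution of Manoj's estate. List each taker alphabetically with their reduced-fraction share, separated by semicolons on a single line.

Eshan 1/16; Girish 1/16; Ishita 1/4; Omkar 1/8; Priya 1/16; Rajiv 1/8; Tarun 1/16; Vikram 1/4

There is no surviving spouse, so the entire estate passes to Manoj's descendants per stirpes.
The estate is divided into 4 equal shares of 1/4 among Falguni, Chetan, Ishita, Vikram.
Falguni predeceased; the 1/4 allotted to Falguni's branch passes to Falguni's issue by representation.
Deepa's line is the sole branch at this level, so the full 1/4 passes to Deepa's issue by representation.
The 1/4 is divided into 4 equal shares of 1/16 among Eshan, Girish, Tarun, Priya.
Eshan is living and takes 1/16.
Girish is living and takes 1/16.
Tarun is living and takes 1/16.
Priya is living and takes 1/16.
Chetan predeceased; the 1/4 allotted to Chetan's branch passes to Chetan's issue by representation.
The 1/4 is divided into 2 equal shares of 1/8 among Jayant, Omkar.
Jayant predeceased; the 1/8 allotted to Jayant's branch passes to Jayant's issue by representation.
Rajiv is the sole taker at this level and receives the full 1/8.
Omkar is living and takes 1/8.
Ishita is living and takes 1/4.
Vikram is living and takes 1/4.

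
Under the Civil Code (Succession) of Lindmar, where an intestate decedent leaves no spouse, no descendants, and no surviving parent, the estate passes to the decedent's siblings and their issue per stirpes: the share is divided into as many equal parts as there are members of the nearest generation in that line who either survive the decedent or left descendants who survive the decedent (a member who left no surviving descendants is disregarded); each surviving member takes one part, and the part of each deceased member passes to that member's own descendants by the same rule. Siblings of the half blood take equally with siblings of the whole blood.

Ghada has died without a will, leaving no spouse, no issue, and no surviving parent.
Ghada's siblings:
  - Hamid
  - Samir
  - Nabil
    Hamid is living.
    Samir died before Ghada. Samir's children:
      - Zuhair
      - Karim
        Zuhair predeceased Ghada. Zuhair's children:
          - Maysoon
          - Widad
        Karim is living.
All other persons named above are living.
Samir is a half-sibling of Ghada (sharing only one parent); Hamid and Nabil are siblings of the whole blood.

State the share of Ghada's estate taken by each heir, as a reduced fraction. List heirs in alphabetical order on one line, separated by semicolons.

Hamid 1/3; Karim 1/6; Maysoon 1/12; Nabil 1/3; Widad 1/12

No spouse, descendants, or parent survives, so the estate passes to Ghada's siblings per stirpes.
Half-blood and whole-blood siblings take equally under the stated rule.
The estate is divided into 3 equal shares of 1/3 among Hamid, Samir, Nabil.
Hamid is living and takes 1/3.
Samir predeceased; the 1/3 allotted to Samir's branch passes to Samir's issue by representation.
The 1/3 is divided into 2 equal shares of 1/6 among Zuhair, Karim.
Zuhair predeceased; the 1/6 allotted to Zuhair's branch passes to Zuhair's issue by representation.
The 1/6 is divided into 2 equal shares of 1/12 among Maysoon, Widad.
Maysoon is living and takes 1/12.
Widad is living and takes 1/12.
Karim is living and takes 1/6.
Nabil is living and takes 1/3.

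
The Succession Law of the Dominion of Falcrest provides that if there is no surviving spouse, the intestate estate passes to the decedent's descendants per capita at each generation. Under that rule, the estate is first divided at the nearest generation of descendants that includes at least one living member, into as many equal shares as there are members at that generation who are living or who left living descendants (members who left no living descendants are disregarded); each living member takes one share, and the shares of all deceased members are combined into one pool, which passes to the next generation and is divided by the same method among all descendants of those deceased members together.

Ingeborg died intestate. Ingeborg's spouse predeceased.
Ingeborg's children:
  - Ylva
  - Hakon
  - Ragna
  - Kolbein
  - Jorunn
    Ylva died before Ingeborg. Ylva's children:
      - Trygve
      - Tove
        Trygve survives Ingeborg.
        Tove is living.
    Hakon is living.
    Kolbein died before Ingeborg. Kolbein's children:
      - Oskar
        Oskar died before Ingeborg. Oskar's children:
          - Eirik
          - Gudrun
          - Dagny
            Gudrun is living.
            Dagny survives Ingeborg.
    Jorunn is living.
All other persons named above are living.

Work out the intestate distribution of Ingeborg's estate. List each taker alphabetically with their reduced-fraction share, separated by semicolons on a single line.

Dagny 2/45; Eirik 2/45; Gudrun 2/45; Hakon 1/5; Jorunn 1/5; Ragna 1/5; Tove 2/15; Trygve 2/15

There is no surviving spouse, so the entire estate passes to Ingeborg's descendants per capita at each generation.
At generation 1 (Ylva, Hakon, Ragna, Kolbein, Jorunn) there are 5 shares of (1)/5 = 1/5 each.
Living: Hakon, Ragna, and Jorunn — each takes 1/5.
Deceased: Ylva and Kolbein. Their combined 2/5 is pooled and carried to generation 2.
At generation 2 (Trygve, Tove, Oskar) there are 3 shares of (2/5)/3 = 2/15 each.
Living: Trygve and Tove — each takes 2/15.
Deceased: Oskar. That 2/15 share is carried to generation 3.
At generation 3 (Eirik, Gudrun, Dagny) there are 3 shares of (2/15)/3 = 2/45 each.
Living: Eirik, Gudrun, and Dagny — each takes 2/45.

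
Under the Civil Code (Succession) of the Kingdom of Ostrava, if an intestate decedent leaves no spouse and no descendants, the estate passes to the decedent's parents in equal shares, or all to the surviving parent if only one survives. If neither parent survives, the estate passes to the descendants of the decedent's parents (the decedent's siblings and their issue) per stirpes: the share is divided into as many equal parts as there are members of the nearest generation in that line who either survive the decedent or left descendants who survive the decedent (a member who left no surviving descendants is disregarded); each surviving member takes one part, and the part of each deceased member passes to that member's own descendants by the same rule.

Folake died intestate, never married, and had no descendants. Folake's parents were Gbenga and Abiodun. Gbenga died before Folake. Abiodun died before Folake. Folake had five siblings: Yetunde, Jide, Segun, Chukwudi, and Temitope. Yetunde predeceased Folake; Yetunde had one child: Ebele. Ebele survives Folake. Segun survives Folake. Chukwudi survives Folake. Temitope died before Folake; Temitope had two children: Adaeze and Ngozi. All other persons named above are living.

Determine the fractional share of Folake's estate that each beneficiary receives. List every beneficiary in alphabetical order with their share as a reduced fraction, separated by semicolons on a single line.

Adaeze 1/10; Chukwudi 1/5; Ebele 1/5; Jide 1/5; Ngozi 1/10; Segun 1/5

Neither parent survives and there are no descendants, so the estate passes to Folake's siblings and their issue per stirpes.
The estate is divided into 5 equal shares of 1/5 among Yetunde, Jide, Segun, Chukwudi, Temitope.
Yetunde predeceased; the 1/5 allotted to Yetunde's branch passes to Yetunde's issue by representation.
Ebele is the sole taker at this level and receives the full 1/5.
Jide is living and takes 1/5.
Segun is living and takes 1/5.
Chukwudi is living and takes 1/5.
Temitope predeceased; the 1/5 allotted to Temitope's branch passes to Temitope's issue by representation.
The 1/5 is divided into 2 equal shares of 1/10 among Adaeze, Ngozi.
Adaeze is living and takes 1/10.
Ngozi is living and takes 1/10.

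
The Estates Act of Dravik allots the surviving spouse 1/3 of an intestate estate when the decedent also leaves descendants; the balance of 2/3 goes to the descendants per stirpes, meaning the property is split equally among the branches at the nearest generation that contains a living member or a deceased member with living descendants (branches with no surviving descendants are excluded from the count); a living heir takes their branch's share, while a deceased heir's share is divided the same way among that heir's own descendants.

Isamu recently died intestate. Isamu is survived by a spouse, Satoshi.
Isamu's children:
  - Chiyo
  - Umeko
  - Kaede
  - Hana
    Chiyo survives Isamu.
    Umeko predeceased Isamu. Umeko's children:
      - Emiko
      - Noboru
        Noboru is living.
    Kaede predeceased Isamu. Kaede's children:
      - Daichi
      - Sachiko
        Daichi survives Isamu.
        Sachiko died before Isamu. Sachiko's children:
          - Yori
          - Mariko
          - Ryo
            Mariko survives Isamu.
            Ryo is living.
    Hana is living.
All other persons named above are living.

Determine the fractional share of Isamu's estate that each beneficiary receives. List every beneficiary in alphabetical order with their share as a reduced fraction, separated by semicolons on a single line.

Chiyo 1/6; Daichi 1/12; Emiko 1/12; Hana 1/6; Mariko 1/36; Noboru 1/12; Ryo 1/36; Satoshi 1/3; Yori 1/36

Satoshi, as surviving spouse, takes 1/3.
The remaining 2/3 passes to Isamu's descendants per stirpes.
The 2/3 is divided into 4 equal shares of 1/6 among Chiyo, Umeko, Kaede, Hana.
Chiyo is living and takes 1/6.
Umeko predeceased; the 1/6 allotted to Umeko's branch passes to Umeko's issue by representation.
The 1/6 is divided into 2 equal shares of 1/12 among Emiko, Noboru.
Emiko is living and takes 1/12.
Noboru is living and takes 1/12.
Kaede predeceased; the 1/6 allotted to Kaede's branch passes to Kaede's issue by representation.
The 1/6 is divided into 2 equal shares of 1/12 among Daichi, Sachiko.
Daichi is living and takes 1/12.
Sachiko predeceased; the 1/12 allotted to Sachiko's branch passes to Sachiko's issue by representation.
The 1/12 is divided into 3 equal shares of 1/36 among Yori, Mariko, Ryo.
Yori is living and takes 1/36.
Mariko is living and takes 1/36.
Ryo is living and takes 1/36.
Hana is living and takes 1/6.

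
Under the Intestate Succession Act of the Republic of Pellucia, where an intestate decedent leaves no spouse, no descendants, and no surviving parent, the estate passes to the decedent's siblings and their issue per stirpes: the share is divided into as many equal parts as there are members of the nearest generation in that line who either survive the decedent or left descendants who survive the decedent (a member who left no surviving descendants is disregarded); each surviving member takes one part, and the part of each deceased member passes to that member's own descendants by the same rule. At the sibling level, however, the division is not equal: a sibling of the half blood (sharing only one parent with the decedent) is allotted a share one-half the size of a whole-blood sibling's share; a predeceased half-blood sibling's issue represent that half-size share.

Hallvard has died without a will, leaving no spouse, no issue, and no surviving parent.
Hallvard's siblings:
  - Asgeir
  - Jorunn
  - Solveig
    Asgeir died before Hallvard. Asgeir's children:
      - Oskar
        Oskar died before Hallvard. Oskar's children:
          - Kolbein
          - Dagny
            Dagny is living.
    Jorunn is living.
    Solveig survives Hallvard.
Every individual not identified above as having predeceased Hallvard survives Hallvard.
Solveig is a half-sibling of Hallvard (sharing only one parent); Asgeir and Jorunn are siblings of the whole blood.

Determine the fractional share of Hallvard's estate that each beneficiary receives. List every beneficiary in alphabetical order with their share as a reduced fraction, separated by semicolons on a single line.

No spouse, descendants, or parent survives, so the estate passes to Hallvard's siblings per stirpes.
Half-blood siblings count for one-half the weight of whole-blood siblings at the initial division.
Dividing 1 in proportion to weights (total weight 5/2): Asgeir (weight 1) → 2/5; Jorunn (weight 1) → 2/5; Solveig (weight 1/2) → 1/5.
Asgeir predeceased; the 2/5 allotted to Asgeir's branch passes to Asgeir's issue by representation.
Oskar's line is the sole branch at this level, so the full 2/5 passes to Oskar's issue by representation.
The 2/5 is divided into 2 equal shares of 1/5 among Kolbein, Dagny.
Kolbein is living and takes 1/5.
Dagny is living and takes 1/5.
Jorunn is living and takes 2/5.
Solveig is living and takes 1/5.

Dagny 1/5; Jorunn 2/5; Kolbein 1/5; Solveig 1/5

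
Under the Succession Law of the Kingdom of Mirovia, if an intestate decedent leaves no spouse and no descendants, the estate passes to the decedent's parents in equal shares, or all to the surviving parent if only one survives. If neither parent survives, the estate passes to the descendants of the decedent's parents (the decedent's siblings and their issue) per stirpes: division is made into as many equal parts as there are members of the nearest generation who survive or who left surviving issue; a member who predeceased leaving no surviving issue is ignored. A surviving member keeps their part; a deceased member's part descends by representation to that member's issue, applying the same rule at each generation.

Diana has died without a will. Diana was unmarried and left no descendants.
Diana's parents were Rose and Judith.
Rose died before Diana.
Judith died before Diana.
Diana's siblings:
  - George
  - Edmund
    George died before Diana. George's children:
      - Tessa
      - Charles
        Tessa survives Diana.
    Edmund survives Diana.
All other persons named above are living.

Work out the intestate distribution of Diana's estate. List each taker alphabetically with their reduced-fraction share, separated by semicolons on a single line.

Charles 1/4; Edmund 1/2; Tessa 1/4

Neither parent survives and there are no descendants, so the estate passes to Diana's siblings and their issue per stirpes.
The estate is divided into 2 equal shares of 1/2 among George, Edmund.
George predeceased; the 1/2 allotted to George's branch passes to George's issue by representation.
The 1/2 is divided into 2 equal shares of 1/4 among Tessa, Charles.
Tessa is living and takes 1/4.
Charles is living and takes 1/4.
Edmund is living and takes 1/2.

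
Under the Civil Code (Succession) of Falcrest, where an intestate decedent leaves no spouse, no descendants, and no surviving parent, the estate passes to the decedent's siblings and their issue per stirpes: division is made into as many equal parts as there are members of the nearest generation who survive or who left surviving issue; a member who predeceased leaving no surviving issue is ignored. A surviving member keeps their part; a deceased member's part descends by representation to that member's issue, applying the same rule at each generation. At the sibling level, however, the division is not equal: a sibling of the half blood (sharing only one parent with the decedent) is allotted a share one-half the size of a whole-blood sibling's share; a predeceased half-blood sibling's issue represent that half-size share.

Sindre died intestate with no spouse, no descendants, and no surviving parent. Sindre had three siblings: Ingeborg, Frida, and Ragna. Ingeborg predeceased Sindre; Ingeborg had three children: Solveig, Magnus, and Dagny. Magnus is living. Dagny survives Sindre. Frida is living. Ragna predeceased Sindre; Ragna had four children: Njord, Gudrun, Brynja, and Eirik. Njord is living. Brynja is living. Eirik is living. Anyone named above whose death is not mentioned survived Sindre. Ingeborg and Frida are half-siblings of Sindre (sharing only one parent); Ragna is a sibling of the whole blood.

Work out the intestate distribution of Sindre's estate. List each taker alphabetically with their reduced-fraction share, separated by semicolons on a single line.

Brynja 1/8; Dagny 1/12; Eirik 1/8; Frida 1/4; Gudrun 1/8; Magnus 1/12; Njord 1/8; Solveig 1/12

No spouse, descendants, or parent survives, so the estate passes to Sindre's siblings per stirpes.
Half-blood siblings count for one-half the weight of whole-blood siblings at the initial division.
Dividing 1 in proportion to weights (total weight 2): Ingeborg (weight 1/2) → 1/4; Frida (weight 1/2) → 1/4; Ragna (weight 1) → 1/2.
Ingeborg predeceased; the 1/4 allotted to Ingeborg's branch passes to Ingeborg's issue by representation.
The 1/4 is divided into 3 equal shares of 1/12 among Solveig, Magnus, Dagny.
Solveig is living and takes 1/12.
Magnus is living and takes 1/12.
Dagny is living and takes 1/12.
Frida is living and takes 1/4.
Ragna predeceased; the 1/2 allotted to Ragna's branch passes to Ragna's issue by representation.
The 1/2 is divided into 4 equal shares of 1/8 among Njord, Gudrun, Brynja, Eirik.
Njord is living and takes 1/8.
Gudrun is living and takes 1/8.
Brynja is living and takes 1/8.
Eirik is living and takes 1/8.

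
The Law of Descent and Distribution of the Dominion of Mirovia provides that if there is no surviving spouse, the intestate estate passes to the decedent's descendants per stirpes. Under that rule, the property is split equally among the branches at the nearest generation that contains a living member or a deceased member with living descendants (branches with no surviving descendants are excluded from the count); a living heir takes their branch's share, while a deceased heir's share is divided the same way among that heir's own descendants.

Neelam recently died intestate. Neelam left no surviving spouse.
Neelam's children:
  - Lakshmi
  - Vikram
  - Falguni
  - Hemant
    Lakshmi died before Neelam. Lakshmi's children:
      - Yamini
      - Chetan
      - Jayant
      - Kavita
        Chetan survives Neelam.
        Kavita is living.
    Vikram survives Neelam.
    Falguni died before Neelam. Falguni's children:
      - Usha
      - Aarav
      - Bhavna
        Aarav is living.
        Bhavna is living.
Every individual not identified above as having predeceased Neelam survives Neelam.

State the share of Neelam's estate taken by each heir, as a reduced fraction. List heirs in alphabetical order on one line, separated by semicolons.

There is no surviving spouse, so the entire estate passes to Neelam's descendants per stirpes.
The estate is divided into 4 equal shares of 1/4 among Lakshmi, Vikram, Falguni, Hemant.
Lakshmi predeceased; the 1/4 allotted to Lakshmi's branch passes to Lakshmi's issue by representation.
The 1/4 is divided into 4 equal shares of 1/16 among Yamini, Chetan, Jayant, Kavita.
Yamini is living and takes 1/16.
Chetan is living and takes 1/16.
Jayant is living and takes 1/16.
Kavita is living and takes 1/16.
Vikram is living and takes 1/4.
Falguni predeceased; the 1/4 allotted to Falguni's branch passes to Falguni's issue by representation.
The 1/4 is divided into 3 equal shares of 1/12 among Usha, Aarav, Bhavna.
Usha is living and takes 1/12.
Aarav is living and takes 1/12.
Bhavna is living and takes 1/12.
Hemant is living and takes 1/4.

Aarav 1/12; Bhavna 1/12; Chetan 1/16; Hemant 1/4; Jayant 1/16; Kavita 1/16; Usha 1/12; Vikram 1/4; Yamini 1/16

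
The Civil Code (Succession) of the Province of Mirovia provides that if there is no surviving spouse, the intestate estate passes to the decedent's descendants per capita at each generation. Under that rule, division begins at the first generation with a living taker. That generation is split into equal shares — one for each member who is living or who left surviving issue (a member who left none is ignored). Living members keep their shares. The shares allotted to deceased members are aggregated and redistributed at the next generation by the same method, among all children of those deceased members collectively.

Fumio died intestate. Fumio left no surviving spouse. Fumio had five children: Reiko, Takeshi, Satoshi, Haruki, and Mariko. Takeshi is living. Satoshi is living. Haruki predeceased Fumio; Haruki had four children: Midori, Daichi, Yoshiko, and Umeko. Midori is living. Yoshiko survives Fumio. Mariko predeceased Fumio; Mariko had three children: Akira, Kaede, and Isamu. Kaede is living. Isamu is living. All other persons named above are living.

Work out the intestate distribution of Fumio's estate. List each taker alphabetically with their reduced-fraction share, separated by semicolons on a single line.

Akira 2/35; Daichi 2/35; Isamu 2/35; Kaede 2/35; Midori 2/35; Reiko 1/5; Satoshi 1/5; Takeshi 1/5; Umeko 2/35; Yoshiko 2/35

There is no surviving spouse, so the entire estate passes to Fumio's descendants per capita at each generation.
At generation 1 (Reiko, Takeshi, Satoshi, Haruki, Mariko) there are 5 shares of (1)/5 = 1/5 each.
Living: Reiko, Takeshi, and Satoshi — each takes 1/5.
Deceased: Haruki and Mariko. Their combined 2/5 is pooled and carried to generation 2.
At generation 2 (Midori, Daichi, Yoshiko, Umeko, Akira, Kaede, Isamu) there are 7 shares of (2/5)/7 = 2/35 each.
Living: Midori, Daichi, Yoshiko, Umeko, Akira, Kaede, and Isamu — each takes 2/35.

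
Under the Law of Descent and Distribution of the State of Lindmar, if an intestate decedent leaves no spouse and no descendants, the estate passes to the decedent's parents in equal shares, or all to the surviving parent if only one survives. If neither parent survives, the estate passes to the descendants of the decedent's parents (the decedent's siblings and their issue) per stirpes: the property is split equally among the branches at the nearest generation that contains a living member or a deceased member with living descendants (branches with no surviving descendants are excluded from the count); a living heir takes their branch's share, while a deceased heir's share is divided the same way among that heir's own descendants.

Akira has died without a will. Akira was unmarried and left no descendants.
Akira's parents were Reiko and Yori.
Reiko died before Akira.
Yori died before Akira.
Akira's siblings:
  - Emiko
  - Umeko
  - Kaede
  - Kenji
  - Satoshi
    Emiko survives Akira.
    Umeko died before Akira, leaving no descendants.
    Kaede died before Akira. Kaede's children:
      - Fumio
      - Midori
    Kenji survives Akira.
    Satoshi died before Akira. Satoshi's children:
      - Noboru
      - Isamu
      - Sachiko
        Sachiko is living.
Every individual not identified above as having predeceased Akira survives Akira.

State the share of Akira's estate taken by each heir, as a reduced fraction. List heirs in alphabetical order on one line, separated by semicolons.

Neither parent survives and there are no descendants, so the estate passes to Akira's siblings and their issue per stirpes.
Umeko left no surviving issue, so that branch lapses and is disregarded.
The estate is divided into 4 equal shares of 1/4 among Emiko, Kaede, Kenji, Satoshi.
Emiko is living and takes 1/4.
Kaede predeceased; the 1/4 allotted to Kaede's branch passes to Kaede's issue by representation.
The 1/4 is divided into 2 equal shares of 1/8 among Fumio, Midori.
Fumio is living and takes 1/8.
Midori is living and takes 1/8.
Kenji is living and takes 1/4.
Satoshi predeceased; the 1/4 allotted to Satoshi's branch passes to Satoshi's issue by representation.
The 1/4 is divided into 3 equal shares of 1/12 among Noboru, Isamu, Sachiko.
Noboru is living and takes 1/12.
Isamu is living and takes 1/12.
Sachiko is living and takes 1/12.

Emiko 1/4; Fumio 1/8; Isamu 1/12; Kenji 1/4; Midori 1/8; Noboru 1/12; Sachiko 1/12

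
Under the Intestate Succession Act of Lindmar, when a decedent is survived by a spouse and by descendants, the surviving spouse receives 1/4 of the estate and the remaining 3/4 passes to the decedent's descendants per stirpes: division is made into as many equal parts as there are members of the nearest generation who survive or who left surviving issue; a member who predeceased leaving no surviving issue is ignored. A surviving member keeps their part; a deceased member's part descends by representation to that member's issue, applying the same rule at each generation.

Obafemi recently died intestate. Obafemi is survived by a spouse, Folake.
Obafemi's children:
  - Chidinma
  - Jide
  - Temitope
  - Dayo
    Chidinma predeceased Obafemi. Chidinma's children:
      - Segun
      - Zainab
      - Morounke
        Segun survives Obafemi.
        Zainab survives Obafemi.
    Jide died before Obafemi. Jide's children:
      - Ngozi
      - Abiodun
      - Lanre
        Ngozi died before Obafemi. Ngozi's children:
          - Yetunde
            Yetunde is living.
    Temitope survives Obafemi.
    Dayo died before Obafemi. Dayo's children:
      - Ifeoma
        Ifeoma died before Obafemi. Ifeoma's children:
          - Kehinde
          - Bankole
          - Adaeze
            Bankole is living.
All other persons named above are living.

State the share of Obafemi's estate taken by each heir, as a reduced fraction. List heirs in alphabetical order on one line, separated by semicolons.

Abiodun 1/16; Adaeze 1/16; Bankole 1/16; Folake 1/4; Kehinde 1/16; Lanre 1/16; Morounke 1/16; Segun 1/16; Temitope 3/16; Yetunde 1/16; Zainab 1/16

Folake, as surviving spouse, takes 1/4.
The remaining 3/4 passes to Obafemi's descendants per stirpes.
The 3/4 is divided into 4 equal shares of 3/16 among Chidinma, Jide, Temitope, Dayo.
Chidinma predeceased; the 3/16 allotted to Chidinma's branch passes to Chidinma's issue by representation.
The 3/16 is divided into 3 equal shares of 1/16 among Segun, Zainab, Morounke.
Segun is living and takes 1/16.
Zainab is living and takes 1/16.
Morounke is living and takes 1/16.
Jide predeceased; the 3/16 allotted to Jide's branch passes to Jide's issue by representation.
The 3/16 is divided into 3 equal shares of 1/16 among Ngozi, Abiodun, Lanre.
Ngozi predeceased; the 1/16 allotted to Ngozi's branch passes to Ngozi's issue by representation.
Yetunde is the sole taker at this level and receives the full 1/16.
Abiodun is living and takes 1/16.
Lanre is living and takes 1/16.
Temitope is living and takes 3/16.
Dayo predeceased; the 3/16 allotted to Dayo's branch passes to Dayo's issue by representation.
Ifeoma's line is the sole branch at this level, so the full 3/16 passes to Ifeoma's issue by representation.
The 3/16 is divided into 3 equal shares of 1/16 among Kehinde, Bankole, Adaeze.
Kehinde is living and takes 1/16.
Bankole is living and takes 1/16.
Adaeze is living and takes 1/16.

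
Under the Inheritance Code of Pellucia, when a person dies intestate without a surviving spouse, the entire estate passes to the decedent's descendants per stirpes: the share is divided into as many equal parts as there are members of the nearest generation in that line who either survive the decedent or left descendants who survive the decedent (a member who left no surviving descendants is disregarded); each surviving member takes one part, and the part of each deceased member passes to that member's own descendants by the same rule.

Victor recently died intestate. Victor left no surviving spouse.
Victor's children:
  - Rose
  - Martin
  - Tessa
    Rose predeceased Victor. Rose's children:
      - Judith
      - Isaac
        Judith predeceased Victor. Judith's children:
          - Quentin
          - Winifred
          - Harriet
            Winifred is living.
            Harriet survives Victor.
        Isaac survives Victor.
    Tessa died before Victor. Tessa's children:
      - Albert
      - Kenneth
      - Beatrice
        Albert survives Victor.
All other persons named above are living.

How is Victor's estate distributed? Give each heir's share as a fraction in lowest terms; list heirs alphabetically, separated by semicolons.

Albert 1/9; Beatrice 1/9; Harriet 1/18; Isaac 1/6; Kenneth 1/9; Martin 1/3; Quentin 1/18; Winifred 1/18

There is no surviving spouse, so the entire estate passes to Victor's descendants per stirpes.
The estate is divided into 3 equal shares of 1/3 among Rose, Martin, Tessa.
Rose predeceased; the 1/3 allotted to Rose's branch passes to Rose's issue by representation.
The 1/3 is divided into 2 equal shares of 1/6 among Judith, Isaac.
Judith predeceased; the 1/6 allotted to Judith's branch passes to Judith's issue by representation.
The 1/6 is divided into 3 equal shares of 1/18 among Quentin, Winifred, Harriet.
Quentin is living and takes 1/18.
Winifred is living and takes 1/18.
Harriet is living and takes 1/18.
Isaac is living and takes 1/6.
Martin is living and takes 1/3.
Tessa predeceased; the 1/3 allotted to Tessa's branch passes to Tessa's issue by representation.
The 1/3 is divided into 3 equal shares of 1/9 among Albert, Kenneth, Beatrice.
Albert is living and takes 1/9.
Kenneth is living and takes 1/9.
Beatrice is living and takes 1/9.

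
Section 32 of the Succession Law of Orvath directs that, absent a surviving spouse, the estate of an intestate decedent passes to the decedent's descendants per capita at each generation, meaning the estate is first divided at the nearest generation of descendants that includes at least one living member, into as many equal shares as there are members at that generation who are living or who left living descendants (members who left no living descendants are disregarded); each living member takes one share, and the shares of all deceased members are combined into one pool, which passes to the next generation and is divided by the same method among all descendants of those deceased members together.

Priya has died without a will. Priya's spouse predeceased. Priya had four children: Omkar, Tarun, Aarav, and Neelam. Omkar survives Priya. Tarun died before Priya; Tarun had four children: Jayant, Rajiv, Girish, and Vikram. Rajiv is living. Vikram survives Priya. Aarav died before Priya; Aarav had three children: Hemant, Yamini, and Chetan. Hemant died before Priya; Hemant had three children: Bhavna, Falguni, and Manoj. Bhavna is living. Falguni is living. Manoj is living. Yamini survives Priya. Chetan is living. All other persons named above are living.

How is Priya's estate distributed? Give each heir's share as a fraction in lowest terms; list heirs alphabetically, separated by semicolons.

There is no surviving spouse, so the entire estate passes to Priya's descendants per capita at each generation.
At generation 1 (Omkar, Tarun, Aarav, Neelam) there are 4 shares of (1)/4 = 1/4 each.
Living: Omkar and Neelam — each takes 1/4.
Deceased: Tarun and Aarav. Their combined 1/2 is pooled and carried to generation 2.
At generation 2 (Jayant, Rajiv, Girish, Vikram, Hemant, Yamini, Chetan) there are 7 shares of (1/2)/7 = 1/14 each.
Living: Jayant, Rajiv, Girish, Vikram, Yamini, and Chetan — each takes 1/14.
Deceased: Hemant. That 1/14 share is carried to generation 3.
At generation 3 (Bhavna, Falguni, Manoj) there are 3 shares of (1/14)/3 = 1/42 each.
Living: Bhavna, Falguni, and Manoj — each takes 1/42.

Bhavna 1/42; Chetan 1/14; Falguni 1/42; Girish 1/14; Jayant 1/14; Manoj 1/42; Neelam 1/4; Omkar 1/4; Rajiv 1/14; Vikram 1/14; Yamini 1/14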